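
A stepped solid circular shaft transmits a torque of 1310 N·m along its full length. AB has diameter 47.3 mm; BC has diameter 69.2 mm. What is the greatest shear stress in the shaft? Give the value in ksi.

9.14 ksi

Under the same torque, τ_max = 16T/(πd³) is largest where d is smallest — segment AB (d = 47.3 mm).
τ_max = 16·1310/(π·(0.0473)³) = 6.305×10^7 Pa.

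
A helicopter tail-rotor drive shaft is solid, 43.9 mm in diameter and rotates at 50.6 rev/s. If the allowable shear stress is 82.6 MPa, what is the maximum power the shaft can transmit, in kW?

436 kW

J = πd⁴/32 = π(0.0439)⁴/32 = 3.646×10^-7 m⁴.
T_max = τ_allow·J/r = 8.26×10^7 × 3.646×10^-7 / 0.0220 = 1372 N·m.
ω = 2π·50.6 = 317.9 rad/s, so P_max = T_max·ω = 4.362×10^5 W.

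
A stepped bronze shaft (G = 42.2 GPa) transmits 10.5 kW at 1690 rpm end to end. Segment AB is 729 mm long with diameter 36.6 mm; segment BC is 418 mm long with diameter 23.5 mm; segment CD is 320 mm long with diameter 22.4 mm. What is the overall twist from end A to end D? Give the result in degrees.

ω = 2π·1690/60 = 177.0 rad/s, so T = P/ω = 10.5×10³ / 177.0 = 59.33 N·m.
J_AB = π(0.0366)⁴/32 = 1.76×10^-7 m⁴; J_BC = π(0.0235)⁴/32 = 2.99×10^-8 m⁴; J_CD = π(0.0224)⁴/32 = 2.47×10^-8 m⁴.
θ = (T/G)·Σ L_i/J_i = (59.33/42.2×10⁹)·(0.729/1.76×10^-7 + 0.418/2.99×10^-8 + 0.320/2.47×10^-8) = 0.04365 rad.

2.50°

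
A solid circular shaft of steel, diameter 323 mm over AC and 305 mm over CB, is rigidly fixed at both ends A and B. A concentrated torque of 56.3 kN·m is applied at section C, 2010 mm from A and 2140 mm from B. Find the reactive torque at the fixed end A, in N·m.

Compatibility: T_A·a/J_AC = T_B·b/J_CB with T_A + T_B = T₀.
J_AC = 1.07×10^-3 m⁴, J_CB = 8.50×10^-4 m⁴, so T_A = T₀·(J_AC/a)/((J_AC/a)+(J_CB/b)) = 32230 N·m, T_B = 24070 N·m.

32200 N·m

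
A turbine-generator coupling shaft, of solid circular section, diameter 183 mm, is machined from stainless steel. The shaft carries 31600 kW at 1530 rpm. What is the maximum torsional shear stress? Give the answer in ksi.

23.8 ksi

ω = 2π·1530/60 = 160.2 rad/s, so T = P/ω = 31600×10³ / 160.2 = 197200 N·m.
J = πd⁴/32 = π(0.183)⁴/32 = 1.101×10^-4 m⁴.
τ_max = T·r/J = 197200 × 0.0915 / 1.101×10^-4 = 1.639×10^8 Pa.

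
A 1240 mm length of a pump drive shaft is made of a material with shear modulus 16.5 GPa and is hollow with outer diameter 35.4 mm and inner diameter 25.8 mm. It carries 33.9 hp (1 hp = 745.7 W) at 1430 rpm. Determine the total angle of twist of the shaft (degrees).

6.57°

ω = 2π·1430/60 = 149.7 rad/s, so T = P/ω = 33.9×745.7 / 149.7 = 168.8 N·m.
J = π(d_o⁴ − d_i⁴)/32 = π(0.0354⁴ − 0.0258⁴)/32 = 1.107×10^-7 m⁴.
θ = T·L/(G·J) = 168.8 × 1.24 / (16.5×10⁹ × 1.107×10^-7) = 0.1146 rad.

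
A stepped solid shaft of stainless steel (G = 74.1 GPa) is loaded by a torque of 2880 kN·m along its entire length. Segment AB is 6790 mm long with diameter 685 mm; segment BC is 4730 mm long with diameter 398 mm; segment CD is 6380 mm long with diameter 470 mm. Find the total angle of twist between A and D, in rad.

J_AB = π(0.685)⁴/32 = 0.0216 m⁴; J_BC = π(0.398)⁴/32 = 2.46×10^-3 m⁴; J_CD = π(0.470)⁴/32 = 4.79×10^-3 m⁴.
θ = (T/G)·Σ L_i/J_i = (2.880e6/74.1×10⁹)·(6.79/0.0216 + 4.73/2.46×10^-3 + 6.38/4.79×10^-3) = 0.1386 rad.

0.139 rad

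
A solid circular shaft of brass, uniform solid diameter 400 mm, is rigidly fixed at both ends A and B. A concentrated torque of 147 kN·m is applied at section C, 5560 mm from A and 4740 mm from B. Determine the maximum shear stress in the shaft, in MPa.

6.31 MPa

With uniform GJ and both ends fixed, compatibility θ_AC = θ_CB gives T_A·a = T_B·b, together with T_A + T_B = T₀.
T_A = T₀·b/(a+b) = 147000·4740/10300 = 67650 N·m; T_B = 79350 N·m.
τ in each portion: τ_AC = 5.38×10^6 Pa, τ_CB = 6.31×10^6 Pa; maximum is in CB.
τ_max = T_CB·r/J = 79350·0.200/2.51×10^-3 = 6.315×10^6 Pa.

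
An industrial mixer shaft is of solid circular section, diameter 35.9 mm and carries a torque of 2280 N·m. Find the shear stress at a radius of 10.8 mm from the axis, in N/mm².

151 N/mm²

J = πd⁴/32 = π(0.0359)⁴/32 = 1.631×10^-7 m⁴.
Shear stress varies linearly with radius: τ = T·r/J = 2280 × 0.0108 / 1.631×10^-7 = 1.510×10^8 Pa.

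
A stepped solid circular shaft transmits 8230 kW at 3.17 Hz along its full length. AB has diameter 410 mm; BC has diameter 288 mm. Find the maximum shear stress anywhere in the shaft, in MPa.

88.1 MPa

ω = 2π·3.17 = 19.92 rad/s, so T = P/ω = 8230×10³ / 19.92 = 413200 N·m.
Under the same torque, τ_max = 16T/(πd³) is largest where d is smallest — segment BC (d = 288 mm).
τ_max = 16·413200/(π·(0.288)³) = 8.810×10^7 Pa.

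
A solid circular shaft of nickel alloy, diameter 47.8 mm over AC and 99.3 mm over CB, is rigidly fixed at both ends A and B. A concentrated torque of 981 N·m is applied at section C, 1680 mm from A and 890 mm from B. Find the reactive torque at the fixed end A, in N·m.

Compatibility: T_A·a/J_AC = T_B·b/J_CB with T_A + T_B = T₀.
J_AC = 5.13×10^-7 m⁴, J_CB = 9.55×10^-6 m⁴, so T_A = T₀·(J_AC/a)/((J_AC/a)+(J_CB/b)) = 27.13 N·m, T_B = 953.9 N·m.

27.1 N·m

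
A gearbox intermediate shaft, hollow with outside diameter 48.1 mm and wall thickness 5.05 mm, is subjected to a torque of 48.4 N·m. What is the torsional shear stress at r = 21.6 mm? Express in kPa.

3260 kPa

J = π(d_o⁴ − d_i⁴)/32 = π(0.0481⁴ − 0.0380⁴)/32 = 3.208×10^-7 m⁴.
Shear stress varies linearly with radius: τ = T·r/J = 48.40 × 0.0216 / 3.208×10^-7 = 3.259×10^6 Pa.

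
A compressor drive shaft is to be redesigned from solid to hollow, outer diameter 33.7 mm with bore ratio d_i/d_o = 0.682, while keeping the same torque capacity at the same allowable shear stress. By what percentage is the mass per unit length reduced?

37.1 %

Equal τ_max and T ⇒ the solid shaft needs d_s³ = d_o³(1−k⁴), so d_s = 33.7·(1−0.682⁴)^(1/3) = 31.07 mm.
Area ratio A_h/A_s = d_o²(1−k²)/d_s² = (1−k²)/(1−k⁴)^(2/3) = 0.6293.
Mass saving = 1 − 0.6293 = 37.1 %.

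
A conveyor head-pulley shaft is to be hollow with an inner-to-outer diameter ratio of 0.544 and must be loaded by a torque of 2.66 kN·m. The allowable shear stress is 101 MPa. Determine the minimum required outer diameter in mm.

For a hollow shaft with d_i/d_o = 0.544: τ_max = 16T/(π d_o³ (1−k⁴)), so d_o = [16T/(π τ_allow (1−k⁴))]^(1/3) = [16·2660/(π·1.01×10^8·0.9124)]^(1/3) = 0.05278 m.

52.8 mm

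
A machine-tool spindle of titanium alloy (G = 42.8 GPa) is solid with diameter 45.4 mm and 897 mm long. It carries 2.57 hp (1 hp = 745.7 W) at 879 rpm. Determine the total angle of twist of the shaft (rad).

ω = 2π·879/60 = 92.05 rad/s, so T = P/ω = 2.57×745.7 / 92.05 = 20.82 N·m.
J = πd⁴/32 = π(0.0454)⁴/32 = 4.171×10^-7 m⁴.
θ = T·L/(G·J) = 20.82 × 0.897 / (42.8×10⁹ × 4.171×10^-7) = 1.046×10^-3 rad.

0.00105 rad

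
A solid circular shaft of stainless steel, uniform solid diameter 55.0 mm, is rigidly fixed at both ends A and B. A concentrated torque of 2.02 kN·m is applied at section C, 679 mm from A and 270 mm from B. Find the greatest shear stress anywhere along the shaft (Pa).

4.42e7 Pa

With uniform GJ and both ends fixed, compatibility θ_AC = θ_CB gives T_A·a = T_B·b, together with T_A + T_B = T₀.
T_A = T₀·b/(a+b) = 2020·270/949.0 = 574.7 N·m; T_B = 1445 N·m.
τ in each portion: τ_AC = 1.76×10^7 Pa, τ_CB = 4.42×10^7 Pa; maximum is in CB.
τ_max = T_CB·r/J = 1445·0.0275/8.98×10^-7 = 4.424×10^7 Pa.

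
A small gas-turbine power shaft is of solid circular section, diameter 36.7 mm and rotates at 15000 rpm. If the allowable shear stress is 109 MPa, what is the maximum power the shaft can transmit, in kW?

J = πd⁴/32 = π(0.0367)⁴/32 = 1.781×10^-7 m⁴.
T_max = τ_allow·J/r = 1.09×10^8 × 1.781×10^-7 / 0.0184 = 1058 N·m.
ω = 2π·15000/60 = 1571 rad/s, so P_max = T_max·ω = 1.662×10^6 W.

1660 kW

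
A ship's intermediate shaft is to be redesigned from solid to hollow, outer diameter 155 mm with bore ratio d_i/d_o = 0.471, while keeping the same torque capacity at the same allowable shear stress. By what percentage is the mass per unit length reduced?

Equal τ_max and T ⇒ the solid shaft needs d_s³ = d_o³(1−k⁴), so d_s = 155·(1−0.471⁴)^(1/3) = 152.4 mm.
Area ratio A_h/A_s = d_o²(1−k²)/d_s² = (1−k²)/(1−k⁴)^(2/3) = 0.8048.
Mass saving = 1 − 0.8048 = 19.5 %.

19.5 %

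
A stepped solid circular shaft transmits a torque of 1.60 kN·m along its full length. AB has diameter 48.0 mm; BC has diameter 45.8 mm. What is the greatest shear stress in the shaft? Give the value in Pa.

Under the same torque, τ_max = 16T/(πd³) is largest where d is smallest — segment BC (d = 45.8 mm).
τ_max = 16·1600/(π·(0.0458)³) = 8.482×10^7 Pa.

8.48e7 Pa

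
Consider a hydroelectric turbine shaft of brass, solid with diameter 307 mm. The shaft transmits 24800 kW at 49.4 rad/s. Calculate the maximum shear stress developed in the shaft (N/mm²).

88.4 N/mm²

ω = 49.4 rad/s, so T = P/ω = 24800×10³ / 49.40 = 502000 N·m.
J = πd⁴/32 = π(0.307)⁴/32 = 8.721×10^-4 m⁴.
τ_max = T·r/J = 502000 × 0.153 / 8.721×10^-4 = 8.836×10^7 Pa.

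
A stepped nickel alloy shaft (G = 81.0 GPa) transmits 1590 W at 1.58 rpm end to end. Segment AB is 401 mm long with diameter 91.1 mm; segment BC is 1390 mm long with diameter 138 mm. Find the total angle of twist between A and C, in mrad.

ω = 2π·1.58/60 = 0.1655 rad/s, so T = P/ω = 1590 / 0.1655 = 9610 N·m.
J_AB = π(0.0911)⁴/32 = 6.76×10^-6 m⁴; J_BC = π(0.138)⁴/32 = 3.56×10^-5 m⁴.
θ = (T/G)·Σ L_i/J_i = (9610/81.0×10⁹)·(0.401/6.76×10^-6 + 1.39/3.56×10^-5) = 0.01167 rad.

11.7 mrad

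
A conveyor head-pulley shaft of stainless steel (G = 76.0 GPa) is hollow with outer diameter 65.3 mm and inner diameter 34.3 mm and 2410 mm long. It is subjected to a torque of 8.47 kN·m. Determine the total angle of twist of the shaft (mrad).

163 mrad

J = π(d_o⁴ − d_i⁴)/32 = π(0.0653⁴ − 0.0343⁴)/32 = 1.649×10^-6 m⁴.
θ = T·L/(G·J) = 8470 × 2.41 / (76.0×10⁹ × 1.649×10^-6) = 0.1629 rad.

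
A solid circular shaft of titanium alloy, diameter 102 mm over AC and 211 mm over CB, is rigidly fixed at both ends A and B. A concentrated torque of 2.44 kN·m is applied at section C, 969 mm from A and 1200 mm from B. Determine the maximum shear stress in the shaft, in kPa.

Compatibility: T_A·a/J_AC = T_B·b/J_CB with T_A + T_B = T₀.
J_AC = 1.06×10^-5 m⁴, J_CB = 1.95×10^-4 m⁴, so T_A = T₀·(J_AC/a)/((J_AC/a)+(J_CB/b)) = 154.6 N·m, T_B = 2285 N·m.
τ in each portion: τ_AC = 7.42×10^5 Pa, τ_CB = 1.24×10^6 Pa; maximum is in CB.
τ_max = T_CB·r/J = 2285·0.105/1.95×10^-4 = 1.239×10^6 Pa.

1240 kPa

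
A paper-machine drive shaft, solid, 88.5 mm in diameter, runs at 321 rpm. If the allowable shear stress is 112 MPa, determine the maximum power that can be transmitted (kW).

512 kW

J = πd⁴/32 = π(0.0885)⁴/32 = 6.022×10^-6 m⁴.
T_max = τ_allow·J/r = 1.12×10^8 × 6.022×10^-6 / 0.0442 = 15240 N·m.
ω = 2π·321/60 = 33.62 rad/s, so P_max = T_max·ω = 5.124×10^5 W.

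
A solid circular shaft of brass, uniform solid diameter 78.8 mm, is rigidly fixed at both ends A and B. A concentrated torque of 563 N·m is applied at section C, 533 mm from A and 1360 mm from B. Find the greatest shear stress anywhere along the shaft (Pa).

4.21e6 Pa

With uniform GJ and both ends fixed, compatibility θ_AC = θ_CB gives T_A·a = T_B·b, together with T_A + T_B = T₀.
T_A = T₀·b/(a+b) = 563.0·1360/1893 = 404.5 N·m; T_B = 158.5 N·m.
τ in each portion: τ_AC = 4.21×10^6 Pa, τ_CB = 1.65×10^6 Pa; maximum is in AC.
τ_max = T_AC·r/J = 404.5·0.0394/3.79×10^-6 = 4.210×10^6 Pa.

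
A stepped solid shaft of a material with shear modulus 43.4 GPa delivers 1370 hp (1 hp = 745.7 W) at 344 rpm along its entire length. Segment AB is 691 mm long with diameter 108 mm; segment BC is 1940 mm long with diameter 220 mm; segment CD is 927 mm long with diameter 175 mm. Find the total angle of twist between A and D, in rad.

ω = 2π·344/60 = 36.02 rad/s, so T = P/ω = 1370×745.7 / 36.02 = 28360 N·m.
J_AB = π(0.108)⁴/32 = 1.34×10^-5 m⁴; J_BC = π(0.220)⁴/32 = 2.30×10^-4 m⁴; J_CD = π(0.175)⁴/32 = 9.21×10^-5 m⁴.
θ = (T/G)·Σ L_i/J_i = (28360/43.4×10⁹)·(0.691/1.34×10^-5 + 1.94/2.30×10^-4 + 0.927/9.21×10^-5) = 0.04590 rad.

0.0459 rad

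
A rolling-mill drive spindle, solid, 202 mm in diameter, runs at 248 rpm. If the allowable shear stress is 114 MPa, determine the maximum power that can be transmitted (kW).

J = πd⁴/32 = π(0.202)⁴/32 = 1.635×10^-4 m⁴.
T_max = τ_allow·J/r = 1.14×10^8 × 1.635×10^-4 / 0.101 = 184500 N·m.
ω = 2π·248/60 = 25.97 rad/s, so P_max = T_max·ω = 4.791×10^6 W.

4790 kW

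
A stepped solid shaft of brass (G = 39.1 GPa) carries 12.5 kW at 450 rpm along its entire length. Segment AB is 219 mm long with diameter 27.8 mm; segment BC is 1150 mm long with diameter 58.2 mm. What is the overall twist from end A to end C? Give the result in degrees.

1.85°

ω = 2π·450/60 = 47.12 rad/s, so T = P/ω = 12.5×10³ / 47.12 = 265.3 N·m.
J_AB = π(0.0278)⁴/32 = 5.86×10^-8 m⁴; J_BC = π(0.0582)⁴/32 = 1.13×10^-6 m⁴.
θ = (T/G)·Σ L_i/J_i = (265.3/39.1×10⁹)·(0.219/5.86×10^-8 + 1.15/1.13×10^-6) = 0.03226 rad.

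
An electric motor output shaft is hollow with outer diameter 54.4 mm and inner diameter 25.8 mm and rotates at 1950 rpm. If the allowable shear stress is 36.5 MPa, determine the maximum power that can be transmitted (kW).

224 kW

J = π(d_o⁴ − d_i⁴)/32 = π(0.0544⁴ − 0.0258⁴)/32 = 8.163×10^-7 m⁴.
T_max = τ_allow·J/r = 3.65×10^7 × 8.163×10^-7 / 0.0272 = 1095 N·m.
ω = 2π·1950/60 = 204.2 rad/s, so P_max = T_max·ω = 2.237×10^5 W.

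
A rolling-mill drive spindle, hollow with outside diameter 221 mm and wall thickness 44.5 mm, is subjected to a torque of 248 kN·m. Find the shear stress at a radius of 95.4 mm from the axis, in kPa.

116000 kPa

J = π(d_o⁴ − d_i⁴)/32 = π(0.221⁴ − 0.132⁴)/32 = 2.044×10^-4 m⁴.
Shear stress varies linearly with radius: τ = T·r/J = 248000 × 0.0954 / 2.044×10^-4 = 1.158×10^8 Pa.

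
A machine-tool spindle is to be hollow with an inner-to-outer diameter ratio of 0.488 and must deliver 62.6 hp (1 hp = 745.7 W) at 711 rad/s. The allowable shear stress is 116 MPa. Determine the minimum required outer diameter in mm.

14.5 mm

ω = 711 rad/s, so T = P/ω = 62.6×745.7 / 711.0 = 65.66 N·m.
For a hollow shaft with d_i/d_o = 0.488: τ_max = 16T/(π d_o³ (1−k⁴)), so d_o = [16T/(π τ_allow (1−k⁴))]^(1/3) = [16·65.66/(π·1.16×10^8·0.9433)]^(1/3) = 0.01451 m.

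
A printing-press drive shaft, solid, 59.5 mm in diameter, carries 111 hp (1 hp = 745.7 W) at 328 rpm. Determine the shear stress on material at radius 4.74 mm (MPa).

ω = 2π·328/60 = 34.35 rad/s, so T = P/ω = 111×745.7 / 34.35 = 2410 N·m.
J = πd⁴/32 = π(0.0595)⁴/32 = 1.230×10^-6 m⁴.
Shear stress varies linearly with radius: τ = T·r/J = 2410 × 0.00474 / 1.230×10^-6 = 9.283×10^6 Pa.

9.28 MPa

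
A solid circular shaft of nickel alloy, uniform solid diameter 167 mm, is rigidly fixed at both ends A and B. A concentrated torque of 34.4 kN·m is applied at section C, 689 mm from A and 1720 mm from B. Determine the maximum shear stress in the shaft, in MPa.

With uniform GJ and both ends fixed, compatibility θ_AC = θ_CB gives T_A·a = T_B·b, together with T_A + T_B = T₀.
T_A = T₀·b/(a+b) = 34400·1720/2409 = 24560 N·m; T_B = 9839 N·m.
τ in each portion: τ_AC = 2.69×10^7 Pa, τ_CB = 1.08×10^7 Pa; maximum is in AC.
τ_max = T_AC·r/J = 24560·0.0835/7.64×10^-5 = 2.686×10^7 Pa.

26.9 MPa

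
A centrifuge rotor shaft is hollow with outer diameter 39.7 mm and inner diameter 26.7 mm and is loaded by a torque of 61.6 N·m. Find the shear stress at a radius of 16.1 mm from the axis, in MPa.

J = π(d_o⁴ − d_i⁴)/32 = π(0.0397⁴ − 0.0267⁴)/32 = 1.940×10^-7 m⁴.
Shear stress varies linearly with radius: τ = T·r/J = 61.60 × 0.0161 / 1.940×10^-7 = 5.113×10^6 Pa.

5.11 MPa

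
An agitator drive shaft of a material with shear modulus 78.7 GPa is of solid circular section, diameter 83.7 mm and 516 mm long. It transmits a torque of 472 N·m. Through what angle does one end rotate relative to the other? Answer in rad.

J = πd⁴/32 = π(0.0837)⁴/32 = 4.818×10^-6 m⁴.
θ = T·L/(G·J) = 472.0 × 0.516 / (78.7×10⁹ × 4.818×10^-6) = 6.423×10^-4 rad.

6.42e-4 rad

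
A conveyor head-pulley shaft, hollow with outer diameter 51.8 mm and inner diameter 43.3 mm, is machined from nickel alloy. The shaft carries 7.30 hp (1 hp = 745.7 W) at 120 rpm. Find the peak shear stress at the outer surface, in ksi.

4.50 ksi

ω = 2π·120/60 = 12.57 rad/s, so T = P/ω = 7.30×745.7 / 12.57 = 433.2 N·m.
J = π(d_o⁴ − d_i⁴)/32 = π(0.0518⁴ − 0.0433⁴)/32 = 3.617×10^-7 m⁴.
τ_max = T·r/J = 433.2 × 0.0259 / 3.617×10^-7 = 3.102×10^7 Pa.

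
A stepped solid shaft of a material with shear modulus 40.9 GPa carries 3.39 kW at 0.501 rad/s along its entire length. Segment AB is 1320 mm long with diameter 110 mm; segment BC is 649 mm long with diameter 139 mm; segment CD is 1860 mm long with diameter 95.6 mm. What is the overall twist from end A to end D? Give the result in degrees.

ω = 0.501 rad/s, so T = P/ω = 3.39×10³ / 0.5010 = 6766 N·m.
J_AB = π(0.110)⁴/32 = 1.44×10^-5 m⁴; J_BC = π(0.139)⁴/32 = 3.66×10^-5 m⁴; J_CD = π(0.0956)⁴/32 = 8.20×10^-6 m⁴.
θ = (T/G)·Σ L_i/J_i = (6766/40.9×10⁹)·(1.32/1.44×10^-5 + 0.649/3.66×10^-5 + 1.86/8.20×10^-6) = 0.05565 rad.

3.19°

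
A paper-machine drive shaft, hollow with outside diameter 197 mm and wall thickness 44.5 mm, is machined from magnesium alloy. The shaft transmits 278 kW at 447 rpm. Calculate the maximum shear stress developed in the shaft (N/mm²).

4.35 N/mm²

ω = 2π·447/60 = 46.81 rad/s, so T = P/ω = 278×10³ / 46.81 = 5939 N·m.
J = π(d_o⁴ − d_i⁴)/32 = π(0.197⁴ − 0.108⁴)/32 = 1.345×10^-4 m⁴.
τ_max = T·r/J = 5939 × 0.0985 / 1.345×10^-4 = 4.349×10^6 Pa.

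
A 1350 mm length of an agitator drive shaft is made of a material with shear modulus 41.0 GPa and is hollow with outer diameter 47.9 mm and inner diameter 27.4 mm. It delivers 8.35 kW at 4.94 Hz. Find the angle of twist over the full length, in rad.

ω = 2π·4.94 = 31.04 rad/s, so T = P/ω = 8.35×10³ / 31.04 = 269.0 N·m.
J = π(d_o⁴ − d_i⁴)/32 = π(0.0479⁴ − 0.0274⁴)/32 = 4.615×10^-7 m⁴.
θ = T·L/(G·J) = 269.0 × 1.35 / (41.0×10⁹ × 4.615×10^-7) = 0.01919 rad.

0.0192 rad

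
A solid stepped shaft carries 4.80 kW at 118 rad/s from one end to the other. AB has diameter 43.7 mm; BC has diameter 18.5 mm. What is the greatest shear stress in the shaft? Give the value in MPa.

32.7 MPa

ω = 118 rad/s, so T = P/ω = 4.80×10³ / 118.0 = 40.68 N·m.
Under the same torque, τ_max = 16T/(πd³) is largest where d is smallest — segment BC (d = 18.5 mm).
τ_max = 16·40.68/(π·(0.0185)³) = 3.272×10^7 Pa.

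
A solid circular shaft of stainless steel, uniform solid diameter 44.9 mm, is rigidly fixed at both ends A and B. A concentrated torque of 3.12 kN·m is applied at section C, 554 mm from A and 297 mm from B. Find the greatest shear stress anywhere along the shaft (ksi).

16.6 ksi

With uniform GJ and both ends fixed, compatibility θ_AC = θ_CB gives T_A·a = T_B·b, together with T_A + T_B = T₀.
T_A = T₀·b/(a+b) = 3120·297/851.0 = 1089 N·m; T_B = 2031 N·m.
τ in each portion: τ_AC = 6.13×10^7 Pa, τ_CB = 1.14×10^8 Pa; maximum is in CB.
τ_max = T_CB·r/J = 2031·0.0224/3.99×10^-7 = 1.143×10^8 Pa.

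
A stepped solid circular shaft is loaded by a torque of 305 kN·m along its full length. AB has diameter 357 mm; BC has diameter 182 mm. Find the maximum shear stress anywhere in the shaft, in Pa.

Under the same torque, τ_max = 16T/(πd³) is largest where d is smallest — segment BC (d = 182 mm).
τ_max = 16·305000/(π·(0.182)³) = 2.577×10^8 Pa.

2.58e8 Pa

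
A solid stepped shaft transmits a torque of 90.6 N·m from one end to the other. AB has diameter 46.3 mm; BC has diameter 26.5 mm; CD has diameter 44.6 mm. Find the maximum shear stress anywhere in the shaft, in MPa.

24.8 MPa

Under the same torque, τ_max = 16T/(πd³) is largest where d is smallest — segment BC (d = 26.5 mm).
τ_max = 16·90.60/(π·(0.0265)³) = 2.479×10^7 Pa.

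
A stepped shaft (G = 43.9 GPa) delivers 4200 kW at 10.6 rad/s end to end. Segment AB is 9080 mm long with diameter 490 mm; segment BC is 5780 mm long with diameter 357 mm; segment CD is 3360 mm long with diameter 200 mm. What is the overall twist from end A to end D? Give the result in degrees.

ω = 10.6 rad/s, so T = P/ω = 4200×10³ / 10.60 = 396200 N·m.
J_AB = π(0.490)⁴/32 = 5.66×10^-3 m⁴; J_BC = π(0.357)⁴/32 = 1.59×10^-3 m⁴; J_CD = π(0.200)⁴/32 = 1.57×10^-4 m⁴.
θ = (T/G)·Σ L_i/J_i = (396200/43.9×10⁹)·(9.08/5.66×10^-3 + 5.78/1.59×10^-3 + 3.36/1.57×10^-4) = 0.2403 rad.

13.8°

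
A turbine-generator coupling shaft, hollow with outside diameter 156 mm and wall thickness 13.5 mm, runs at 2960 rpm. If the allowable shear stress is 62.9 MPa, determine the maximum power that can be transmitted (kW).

7740 kW

J = π(d_o⁴ − d_i⁴)/32 = π(0.156⁴ − 0.129⁴)/32 = 3.096×10^-5 m⁴.
T_max = τ_allow·J/r = 6.29×10^7 × 3.096×10^-5 / 0.0780 = 24960 N·m.
ω = 2π·2960/60 = 310.0 rad/s, so P_max = T_max·ω = 7.738×10^6 W.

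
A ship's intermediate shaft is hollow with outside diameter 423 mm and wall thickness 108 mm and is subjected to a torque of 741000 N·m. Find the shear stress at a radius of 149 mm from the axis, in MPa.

37.3 MPa

J = π(d_o⁴ − d_i⁴)/32 = π(0.423⁴ − 0.207⁴)/32 = 2.963×10^-3 m⁴.
Shear stress varies linearly with radius: τ = T·r/J = 741000 × 0.149 / 2.963×10^-3 = 3.726×10^7 Pa.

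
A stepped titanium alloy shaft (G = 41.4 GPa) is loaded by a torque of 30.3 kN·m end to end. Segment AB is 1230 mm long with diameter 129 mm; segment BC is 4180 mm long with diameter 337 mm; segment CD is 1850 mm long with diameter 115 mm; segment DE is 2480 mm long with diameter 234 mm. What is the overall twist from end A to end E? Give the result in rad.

0.121 rad

J_AB = π(0.129)⁴/32 = 2.72×10^-5 m⁴; J_BC = π(0.337)⁴/32 = 1.27×10^-3 m⁴; J_CD = π(0.115)⁴/32 = 1.72×10^-5 m⁴; J_DE = π(0.234)⁴/32 = 2.94×10^-4 m⁴.
θ = (T/G)·Σ L_i/J_i = (30300/41.4×10⁹)·(1.23/2.72×10^-5 + 4.18/1.27×10^-3 + 1.85/1.72×10^-5 + 2.48/2.94×10^-4) = 0.1205 rad.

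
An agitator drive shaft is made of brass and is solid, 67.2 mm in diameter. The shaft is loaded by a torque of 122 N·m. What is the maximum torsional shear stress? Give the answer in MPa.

2.05 MPa

J = πd⁴/32 = π(0.0672)⁴/32 = 2.002×10^-6 m⁴.
τ_max = T·r/J = 122.0 × 0.0336 / 2.002×10^-6 = 2.047×10^6 Pa.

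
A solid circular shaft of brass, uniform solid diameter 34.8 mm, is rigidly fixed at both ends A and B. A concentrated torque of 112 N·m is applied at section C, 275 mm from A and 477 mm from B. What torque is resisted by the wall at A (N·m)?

With uniform GJ and both ends fixed, compatibility θ_AC = θ_CB gives T_A·a = T_B·b, together with T_A + T_B = T₀.
T_A = T₀·b/(a+b) = 112.0·477/752.0 = 71.04 N·m; T_B = 40.96 N·m.

71.0 N·m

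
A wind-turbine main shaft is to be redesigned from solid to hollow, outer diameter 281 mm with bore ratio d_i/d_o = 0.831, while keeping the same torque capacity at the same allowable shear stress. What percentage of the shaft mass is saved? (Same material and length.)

Equal τ_max and T ⇒ the solid shaft needs d_s³ = d_o³(1−k⁴), so d_s = 281·(1−0.831⁴)^(1/3) = 226.4 mm.
Area ratio A_h/A_s = d_o²(1−k²)/d_s² = (1−k²)/(1−k⁴)^(2/3) = 0.4766.
Mass saving = 1 − 0.4766 = 52.3 %.

52.3 %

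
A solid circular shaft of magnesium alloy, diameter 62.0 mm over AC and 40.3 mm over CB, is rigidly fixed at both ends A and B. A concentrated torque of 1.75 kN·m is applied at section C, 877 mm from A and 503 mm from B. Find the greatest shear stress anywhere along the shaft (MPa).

Compatibility: T_A·a/J_AC = T_B·b/J_CB with T_A + T_B = T₀.
J_AC = 1.45×10^-6 m⁴, J_CB = 2.59×10^-7 m⁴, so T_A = T₀·(J_AC/a)/((J_AC/a)+(J_CB/b)) = 1335 N·m, T_B = 415.4 N·m.
τ in each portion: τ_AC = 2.85×10^7 Pa, τ_CB = 3.23×10^7 Pa; maximum is in CB.
τ_max = T_CB·r/J = 415.4·0.0201/2.59×10^-7 = 3.232×10^7 Pa.

32.3 MPa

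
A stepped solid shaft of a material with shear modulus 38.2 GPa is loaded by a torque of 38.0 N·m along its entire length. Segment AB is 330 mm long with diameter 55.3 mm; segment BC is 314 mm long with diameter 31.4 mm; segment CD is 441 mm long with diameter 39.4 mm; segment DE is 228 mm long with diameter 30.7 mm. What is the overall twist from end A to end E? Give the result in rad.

J_AB = π(0.0553)⁴/32 = 9.18×10^-7 m⁴; J_BC = π(0.0314)⁴/32 = 9.54×10^-8 m⁴; J_CD = π(0.0394)⁴/32 = 2.37×10^-7 m⁴; J_DE = π(0.0307)⁴/32 = 8.72×10^-8 m⁴.
θ = (T/G)·Σ L_i/J_i = (38.00/38.2×10⁹)·(0.330/9.18×10^-7 + 0.314/9.54×10^-8 + 0.441/2.37×10^-7 + 0.228/8.72×10^-8) = 8.085×10^-3 rad.

0.00809 rad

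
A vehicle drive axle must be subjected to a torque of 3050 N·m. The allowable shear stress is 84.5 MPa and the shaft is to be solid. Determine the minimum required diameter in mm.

56.9 mm

For a solid shaft τ_max = 16T/(πd³), so d = (16T/(π τ_allow))^(1/3) = (16·3050/(π·8.45×10^7))^(1/3) = 0.05686 m.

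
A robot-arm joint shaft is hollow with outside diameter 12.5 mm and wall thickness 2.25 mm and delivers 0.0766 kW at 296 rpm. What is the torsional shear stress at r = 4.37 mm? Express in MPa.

ω = 2π·296/60 = 31.00 rad/s, so T = P/ω = 0.0766×10³ / 31.00 = 2.471 N·m.
J = π(d_o⁴ − d_i⁴)/32 = π(0.0125⁴ − 0.00800⁴)/32 = 1.995×10^-9 m⁴.
Shear stress varies linearly with radius: τ = T·r/J = 2.471 × 0.00437 / 1.995×10^-9 = 5.414×10^6 Pa.

5.41 MPa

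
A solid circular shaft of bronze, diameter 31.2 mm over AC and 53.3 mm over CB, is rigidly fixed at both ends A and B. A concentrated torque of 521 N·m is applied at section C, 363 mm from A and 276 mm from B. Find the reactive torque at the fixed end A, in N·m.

Compatibility: T_A·a/J_AC = T_B·b/J_CB with T_A + T_B = T₀.
J_AC = 9.30×10^-8 m⁴, J_CB = 7.92×10^-7 m⁴, so T_A = T₀·(J_AC/a)/((J_AC/a)+(J_CB/b)) = 42.70 N·m, T_B = 478.3 N·m.

42.7 N·m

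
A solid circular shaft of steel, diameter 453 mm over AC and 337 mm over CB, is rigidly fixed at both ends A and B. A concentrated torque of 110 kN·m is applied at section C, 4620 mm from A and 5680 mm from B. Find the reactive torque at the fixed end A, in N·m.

Compatibility: T_A·a/J_AC = T_B·b/J_CB with T_A + T_B = T₀.
J_AC = 4.13×10^-3 m⁴, J_CB = 1.27×10^-3 m⁴, so T_A = T₀·(J_AC/a)/((J_AC/a)+(J_CB/b)) = 88060 N·m, T_B = 21940 N·m.

88100 N·m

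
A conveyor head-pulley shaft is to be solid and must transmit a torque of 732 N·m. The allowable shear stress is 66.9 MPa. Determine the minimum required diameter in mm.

38.2 mm

For a solid shaft τ_max = 16T/(πd³), so d = (16T/(π τ_allow))^(1/3) = (16·732.0/(π·6.69×10^7))^(1/3) = 0.03820 m.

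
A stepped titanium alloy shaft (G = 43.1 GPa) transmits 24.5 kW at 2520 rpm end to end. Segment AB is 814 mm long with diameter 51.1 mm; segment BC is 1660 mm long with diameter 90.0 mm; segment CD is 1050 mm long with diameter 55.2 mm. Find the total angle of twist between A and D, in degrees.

0.324°

ω = 2π·2520/60 = 263.9 rad/s, so T = P/ω = 24.5×10³ / 263.9 = 92.84 N·m.
J_AB = π(0.0511)⁴/32 = 6.69×10^-7 m⁴; J_BC = π(0.0900)⁴/32 = 6.44×10^-6 m⁴; J_CD = π(0.0552)⁴/32 = 9.11×10^-7 m⁴.
θ = (T/G)·Σ L_i/J_i = (92.84/43.1×10⁹)·(0.814/6.69×10^-7 + 1.66/6.44×10^-6 + 1.05/9.11×10^-7) = 5.656×10^-3 rad.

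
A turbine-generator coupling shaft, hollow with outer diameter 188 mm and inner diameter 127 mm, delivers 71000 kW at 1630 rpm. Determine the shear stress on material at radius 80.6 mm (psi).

50100 psi

ω = 2π·1630/60 = 170.7 rad/s, so T = P/ω = 71000×10³ / 170.7 = 416000 N·m.
J = π(d_o⁴ − d_i⁴)/32 = π(0.188⁴ − 0.127⁴)/32 = 9.710×10^-5 m⁴.
Shear stress varies linearly with radius: τ = T·r/J = 416000 × 0.0806 / 9.710×10^-5 = 3.453×10^8 Pa.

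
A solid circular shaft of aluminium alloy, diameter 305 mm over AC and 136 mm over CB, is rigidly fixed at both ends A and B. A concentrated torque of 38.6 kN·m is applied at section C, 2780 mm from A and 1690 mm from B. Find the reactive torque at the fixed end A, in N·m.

36200 N·m

Compatibility: T_A·a/J_AC = T_B·b/J_CB with T_A + T_B = T₀.
J_AC = 8.50×10^-4 m⁴, J_CB = 3.36×10^-5 m⁴, so T_A = T₀·(J_AC/a)/((J_AC/a)+(J_CB/b)) = 36240 N·m, T_B = 2357 N·m.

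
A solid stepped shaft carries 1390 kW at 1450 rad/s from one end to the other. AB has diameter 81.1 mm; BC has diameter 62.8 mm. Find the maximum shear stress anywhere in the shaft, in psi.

2860 psi

ω = 1450 rad/s, so T = P/ω = 1390×10³ / 1450 = 958.6 N·m.
Under the same torque, τ_max = 16T/(πd³) is largest where d is smallest — segment BC (d = 62.8 mm).
τ_max = 16·958.6/(π·(0.0628)³) = 1.971×10^7 Pa.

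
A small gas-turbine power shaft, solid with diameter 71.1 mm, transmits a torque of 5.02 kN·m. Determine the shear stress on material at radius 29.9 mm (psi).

8680 psi

J = πd⁴/32 = π(0.0711)⁴/32 = 2.509×10^-6 m⁴.
Shear stress varies linearly with radius: τ = T·r/J = 5020 × 0.0299 / 2.509×10^-6 = 5.983×10^7 Pa.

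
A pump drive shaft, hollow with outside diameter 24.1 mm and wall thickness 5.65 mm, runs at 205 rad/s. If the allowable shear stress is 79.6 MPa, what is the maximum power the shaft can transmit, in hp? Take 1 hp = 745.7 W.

55.4 hp

J = π(d_o⁴ − d_i⁴)/32 = π(0.0241⁴ − 0.0128⁴)/32 = 3.048×10^-8 m⁴.
T_max = τ_allow·J/r = 7.96×10^7 × 3.048×10^-8 / 0.0120 = 201.4 N·m.
ω = 205 rad/s, so P_max = T_max·ω = 4.128×10^4 W.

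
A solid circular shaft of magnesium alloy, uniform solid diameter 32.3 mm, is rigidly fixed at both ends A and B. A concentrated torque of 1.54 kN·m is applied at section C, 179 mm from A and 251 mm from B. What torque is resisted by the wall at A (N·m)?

With uniform GJ and both ends fixed, compatibility θ_AC = θ_CB gives T_A·a = T_B·b, together with T_A + T_B = T₀.
T_A = T₀·b/(a+b) = 1540·251/430.0 = 898.9 N·m; T_B = 641.1 N·m.

899 N·m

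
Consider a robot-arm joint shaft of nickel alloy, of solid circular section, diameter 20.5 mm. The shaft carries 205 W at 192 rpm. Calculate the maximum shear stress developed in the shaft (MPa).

ω = 2π·192/60 = 20.11 rad/s, so T = P/ω = 205 / 20.11 = 10.20 N·m.
J = πd⁴/32 = π(0.0205)⁴/32 = 1.734×10^-8 m⁴.
τ_max = T·r/J = 10.20 × 0.0103 / 1.734×10^-8 = 6.027×10^6 Pa.

6.03 MPa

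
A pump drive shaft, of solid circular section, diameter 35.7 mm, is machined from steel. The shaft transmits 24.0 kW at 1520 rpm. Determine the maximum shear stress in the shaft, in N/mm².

ω = 2π·1520/60 = 159.2 rad/s, so T = P/ω = 24.0×10³ / 159.2 = 150.8 N·m.
J = πd⁴/32 = π(0.0357)⁴/32 = 1.595×10^-7 m⁴.
τ_max = T·r/J = 150.8 × 0.0179 / 1.595×10^-7 = 1.688×10^7 Pa.

16.9 N/mm²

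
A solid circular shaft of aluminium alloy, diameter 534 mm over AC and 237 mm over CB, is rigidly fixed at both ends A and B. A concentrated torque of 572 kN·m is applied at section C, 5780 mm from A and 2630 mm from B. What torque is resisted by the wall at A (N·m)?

527000 N·m

Compatibility: T_A·a/J_AC = T_B·b/J_CB with T_A + T_B = T₀.
J_AC = 7.98×10^-3 m⁴, J_CB = 3.10×10^-4 m⁴, so T_A = T₀·(J_AC/a)/((J_AC/a)+(J_CB/b)) = 527100 N·m, T_B = 44940 N·m.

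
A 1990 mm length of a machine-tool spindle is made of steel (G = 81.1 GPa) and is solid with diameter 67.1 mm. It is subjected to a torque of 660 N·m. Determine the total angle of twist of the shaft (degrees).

0.466°

J = πd⁴/32 = π(0.0671)⁴/32 = 1.990×10^-6 m⁴.
θ = T·L/(G·J) = 660.0 × 1.99 / (81.1×10⁹ × 1.990×10^-6) = 8.137×10^-3 rad.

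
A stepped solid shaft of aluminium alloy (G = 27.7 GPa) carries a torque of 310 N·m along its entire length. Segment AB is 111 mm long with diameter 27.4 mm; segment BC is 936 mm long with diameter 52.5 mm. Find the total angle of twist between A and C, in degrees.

2.09°

J_AB = π(0.0274)⁴/32 = 5.53×10^-8 m⁴; J_BC = π(0.0525)⁴/32 = 7.46×10^-7 m⁴.
θ = (T/G)·Σ L_i/J_i = (310.0/27.7×10⁹)·(0.111/5.53×10^-8 + 0.936/7.46×10^-7) = 0.03649 rad.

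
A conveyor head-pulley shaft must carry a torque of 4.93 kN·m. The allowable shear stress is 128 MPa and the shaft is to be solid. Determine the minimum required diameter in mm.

58.1 mm

For a solid shaft τ_max = 16T/(πd³), so d = (16T/(π τ_allow))^(1/3) = (16·4930/(π·1.28×10^8))^(1/3) = 0.05810 m.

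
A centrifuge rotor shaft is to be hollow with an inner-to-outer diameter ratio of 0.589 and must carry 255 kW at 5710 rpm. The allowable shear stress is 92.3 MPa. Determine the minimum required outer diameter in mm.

ω = 2π·5710/60 = 597.9 rad/s, so T = P/ω = 255×10³ / 597.9 = 426.5 N·m.
For a hollow shaft with d_i/d_o = 0.589: τ_max = 16T/(π d_o³ (1−k⁴)), so d_o = [16T/(π τ_allow (1−k⁴))]^(1/3) = [16·426.5/(π·9.23×10^7·0.8796)]^(1/3) = 0.02991 m.

29.9 mm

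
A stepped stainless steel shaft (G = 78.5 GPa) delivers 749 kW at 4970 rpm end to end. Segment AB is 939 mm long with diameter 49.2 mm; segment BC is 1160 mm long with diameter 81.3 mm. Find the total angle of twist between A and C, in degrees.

2.00°

ω = 2π·4970/60 = 520.5 rad/s, so T = P/ω = 749×10³ / 520.5 = 1439 N·m.
J_AB = π(0.0492)⁴/32 = 5.75×10^-7 m⁴; J_BC = π(0.0813)⁴/32 = 4.29×10^-6 m⁴.
θ = (T/G)·Σ L_i/J_i = (1439/78.5×10⁹)·(0.939/5.75×10^-7 + 1.16/4.29×10^-6) = 0.03488 rad.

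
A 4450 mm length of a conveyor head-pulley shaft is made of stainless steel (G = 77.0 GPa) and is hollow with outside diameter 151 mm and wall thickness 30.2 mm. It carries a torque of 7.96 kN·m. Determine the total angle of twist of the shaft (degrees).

0.593°

J = π(d_o⁴ − d_i⁴)/32 = π(0.151⁴ − 0.0906⁴)/32 = 4.442×10^-5 m⁴.
θ = T·L/(G·J) = 7960 × 4.45 / (77.0×10⁹ × 4.442×10^-5) = 0.01036 rad.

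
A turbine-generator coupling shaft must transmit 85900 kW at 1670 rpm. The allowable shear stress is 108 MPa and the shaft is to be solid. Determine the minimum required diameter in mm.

285 mm

ω = 2π·1670/60 = 174.9 rad/s, so T = P/ω = 85900×10³ / 174.9 = 491200 N·m.
For a solid shaft τ_max = 16T/(πd³), so d = (16T/(π τ_allow))^(1/3) = (16·491200/(π·1.08×10^8))^(1/3) = 0.2851 m.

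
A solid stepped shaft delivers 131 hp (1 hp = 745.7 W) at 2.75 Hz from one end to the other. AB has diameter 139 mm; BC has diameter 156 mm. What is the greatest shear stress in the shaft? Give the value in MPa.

ω = 2π·2.75 = 17.28 rad/s, so T = P/ω = 131×745.7 / 17.28 = 5654 N·m.
Under the same torque, τ_max = 16T/(πd³) is largest where d is smallest — segment AB (d = 139 mm).
τ_max = 16·5654/(π·(0.139)³) = 1.072×10^7 Pa.

10.7 MPa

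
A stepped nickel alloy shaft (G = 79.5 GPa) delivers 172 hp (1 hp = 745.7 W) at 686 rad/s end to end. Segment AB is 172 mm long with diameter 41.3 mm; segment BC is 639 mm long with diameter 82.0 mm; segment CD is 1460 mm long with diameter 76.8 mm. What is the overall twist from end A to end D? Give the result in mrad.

ω = 686 rad/s, so T = P/ω = 172×745.7 / 686.0 = 187.0 N·m.
J_AB = π(0.0413)⁴/32 = 2.86×10^-7 m⁴; J_BC = π(0.0820)⁴/32 = 4.44×10^-6 m⁴; J_CD = π(0.0768)⁴/32 = 3.42×10^-6 m⁴.
θ = (T/G)·Σ L_i/J_i = (187.0/79.5×10⁹)·(0.172/2.86×10^-7 + 0.639/4.44×10^-6 + 1.46/3.42×10^-6) = 2.760×10^-3 rad.

2.76 mrad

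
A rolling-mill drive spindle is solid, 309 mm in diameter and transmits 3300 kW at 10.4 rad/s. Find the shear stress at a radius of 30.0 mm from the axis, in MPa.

10.6 MPa

ω = 10.4 rad/s, so T = P/ω = 3300×10³ / 10.40 = 317300 N·m.
J = πd⁴/32 = π(0.309)⁴/32 = 8.950×10^-4 m⁴.
Shear stress varies linearly with radius: τ = T·r/J = 317300 × 0.0300 / 8.950×10^-4 = 1.064×10^7 Pa.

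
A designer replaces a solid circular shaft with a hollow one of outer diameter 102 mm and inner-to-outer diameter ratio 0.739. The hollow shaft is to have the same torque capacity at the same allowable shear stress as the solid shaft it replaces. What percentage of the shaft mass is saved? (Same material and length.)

42.5 %

Equal τ_max and T ⇒ the solid shaft needs d_s³ = d_o³(1−k⁴), so d_s = 102·(1−0.739⁴)^(1/3) = 90.64 mm.
Area ratio A_h/A_s = d_o²(1−k²)/d_s² = (1−k²)/(1−k⁴)^(2/3) = 0.5748.
Mass saving = 1 − 0.5748 = 42.5 %.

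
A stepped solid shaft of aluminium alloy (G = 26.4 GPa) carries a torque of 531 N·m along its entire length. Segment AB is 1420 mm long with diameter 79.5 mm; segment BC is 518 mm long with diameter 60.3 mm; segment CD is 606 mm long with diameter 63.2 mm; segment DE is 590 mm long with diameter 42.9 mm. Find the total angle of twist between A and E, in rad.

0.0588 rad

J_AB = π(0.0795)⁴/32 = 3.92×10^-6 m⁴; J_BC = π(0.0603)⁴/32 = 1.30×10^-6 m⁴; J_CD = π(0.0632)⁴/32 = 1.57×10^-6 m⁴; J_DE = π(0.0429)⁴/32 = 3.33×10^-7 m⁴.
θ = (T/G)·Σ L_i/J_i = (531.0/26.4×10⁹)·(1.42/3.92×10^-6 + 0.518/1.30×10^-6 + 0.606/1.57×10^-6 + 0.590/3.33×10^-7) = 0.05878 rad.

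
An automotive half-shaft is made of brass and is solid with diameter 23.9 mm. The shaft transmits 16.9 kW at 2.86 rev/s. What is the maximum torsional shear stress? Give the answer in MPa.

ω = 2π·2.86 = 17.97 rad/s, so T = P/ω = 16.9×10³ / 17.97 = 940.5 N·m.
J = πd⁴/32 = π(0.0239)⁴/32 = 3.203×10^-8 m⁴.
τ_max = T·r/J = 940.5 × 0.0119 / 3.203×10^-8 = 3.508×10^8 Pa.

351 MPa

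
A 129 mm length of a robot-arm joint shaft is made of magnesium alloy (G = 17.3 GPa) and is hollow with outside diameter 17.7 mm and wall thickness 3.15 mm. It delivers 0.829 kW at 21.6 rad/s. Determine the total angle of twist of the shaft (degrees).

ω = 21.6 rad/s, so T = P/ω = 0.829×10³ / 21.60 = 38.38 N·m.
J = π(d_o⁴ − d_i⁴)/32 = π(0.0177⁴ − 0.0114⁴)/32 = 7.978×10^-9 m⁴.
θ = T·L/(G·J) = 38.38 × 0.129 / (17.3×10⁹ × 7.978×10^-9) = 0.03587 rad.

2.06°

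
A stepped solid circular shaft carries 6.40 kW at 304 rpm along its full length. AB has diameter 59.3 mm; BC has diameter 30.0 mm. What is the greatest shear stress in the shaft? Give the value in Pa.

ω = 2π·304/60 = 31.83 rad/s, so T = P/ω = 6.40×10³ / 31.83 = 201.0 N·m.
Under the same torque, τ_max = 16T/(πd³) is largest where d is smallest — segment BC (d = 30.0 mm).
τ_max = 16·201.0/(π·(0.0300)³) = 3.792×10^7 Pa.

3.79e7 Pa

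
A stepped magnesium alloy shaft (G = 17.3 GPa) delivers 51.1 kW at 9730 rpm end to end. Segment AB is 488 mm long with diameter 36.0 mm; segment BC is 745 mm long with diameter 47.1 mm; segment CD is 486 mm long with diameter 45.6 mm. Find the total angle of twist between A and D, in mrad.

ω = 2π·9730/60 = 1019 rad/s, so T = P/ω = 51.1×10³ / 1019 = 50.15 N·m.
J_AB = π(0.0360)⁴/32 = 1.65×10^-7 m⁴; J_BC = π(0.0471)⁴/32 = 4.83×10^-7 m⁴; J_CD = π(0.0456)⁴/32 = 4.24×10^-7 m⁴.
θ = (T/G)·Σ L_i/J_i = (50.15/17.3×10⁹)·(0.488/1.65×10^-7 + 0.745/4.83×10^-7 + 0.486/4.24×10^-7) = 0.01637 rad.

16.4 mrad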